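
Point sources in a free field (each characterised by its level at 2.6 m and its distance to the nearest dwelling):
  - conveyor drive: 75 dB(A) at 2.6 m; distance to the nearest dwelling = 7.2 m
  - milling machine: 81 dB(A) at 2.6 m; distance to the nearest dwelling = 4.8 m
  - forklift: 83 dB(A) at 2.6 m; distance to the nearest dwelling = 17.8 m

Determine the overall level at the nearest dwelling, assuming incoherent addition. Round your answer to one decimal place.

First find each source's level at the receiver (point-source: −20·log₁₀(r/r_ref)), then combine on an intensity basis.
conveyor drive: 75 − 20·log₁₀(7.2/2.6) = 75 − 8.85 = 66.15 dB(A).
milling machine: 81 − 20·log₁₀(4.8/2.6) = 81 − 5.33 = 75.67 dB(A).
forklift: 83 − 20·log₁₀(17.8/2.6) = 83 − 16.71 = 66.29 dB(A).
Σ 10^(L/10) = 4.532e+07 → L_total = 10·log₁₀(4.532e+07) = 76.56 dB(A).

76.6 dB(A)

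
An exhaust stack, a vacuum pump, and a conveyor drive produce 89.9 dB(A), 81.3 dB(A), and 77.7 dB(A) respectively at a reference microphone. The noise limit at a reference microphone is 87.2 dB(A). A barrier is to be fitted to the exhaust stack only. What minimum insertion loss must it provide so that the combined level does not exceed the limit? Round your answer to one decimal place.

The untreated sources together contribute 10^(81.3/10) + 10^(77.7/10) = 1.938e+08, i.e. 82.87 dB(A).
To meet 87.2 dB(A) overall, the treated exhaust stack may contribute at most 10^(87.2/10) − 1.938e+08 = 3.310e+08, i.e. 85.20 dB(A).
Required insertion loss = 89.9 − 85.20 = 4.70 dB.

4.7 dB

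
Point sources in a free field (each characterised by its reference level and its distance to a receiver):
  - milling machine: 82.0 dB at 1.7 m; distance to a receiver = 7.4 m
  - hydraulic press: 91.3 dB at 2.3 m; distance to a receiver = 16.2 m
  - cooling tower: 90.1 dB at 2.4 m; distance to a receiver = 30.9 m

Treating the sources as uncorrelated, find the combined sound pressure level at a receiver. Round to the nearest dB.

Propagate each source to the receiver with L = L_ref − 20·log₁₀(r/r_ref), then add intensities.
milling machine: 82.0 − 20·log₁₀(7.4/1.7) = 82.0 − 12.78 = 69.22 dB.
hydraulic press: 91.3 − 20·log₁₀(16.2/2.3) = 91.3 − 16.96 = 74.34 dB.
cooling tower: 90.1 − 20·log₁₀(30.9/2.4) = 90.1 − 22.19 = 67.91 dB.
Σ 10^(L/10) = 4.173e+07 → L_total = 10·log₁₀(4.173e+07) = 76.20 dB.

76 dB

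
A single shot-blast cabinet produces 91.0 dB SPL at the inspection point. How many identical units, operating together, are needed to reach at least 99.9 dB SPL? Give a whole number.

Need L₁ + 10·log₁₀ N ≥ 99.9, i.e. log₁₀ N ≥ 0.89.
N ≥ 10^(8.9/10) = 7.762, so N = 8.

8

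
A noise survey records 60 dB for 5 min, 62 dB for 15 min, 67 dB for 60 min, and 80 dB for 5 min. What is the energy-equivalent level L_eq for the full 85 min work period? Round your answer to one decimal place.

Weight each interval's intensity by its duration and average over T = 85 min:
Σ tᵢ·10^(Lᵢ/10) = 5·10^(60/10) + 15·10^(62/10) + 60·10^(67/10) + 5·10^(80/10) = 8.295e+08.
L_eq = 10·log₁₀(8.295e+08/85) = 69.89 dB.

69.9 dB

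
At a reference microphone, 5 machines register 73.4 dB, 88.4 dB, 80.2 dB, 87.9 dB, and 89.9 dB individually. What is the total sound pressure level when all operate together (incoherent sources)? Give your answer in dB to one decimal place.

Incoherent sources combine by intensity addition: L_total = 10·log₁₀(Σ 10^(L_i/10)).
Σ 10^(L/10) = 10^(73.4/10) + 10^(88.4/10) + 10^(80.2/10) + 10^(87.9/10) + 10^(89.9/10) = 2.412e+09.
L_total = 10·log₁₀(2.412e+09) = 93.82 dB.

93.8 dB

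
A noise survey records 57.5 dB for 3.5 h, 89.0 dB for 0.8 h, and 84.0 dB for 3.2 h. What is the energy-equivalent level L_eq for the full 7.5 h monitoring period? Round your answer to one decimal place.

L_eq = 10·log₁₀[(1/T)·Σ tᵢ·10^(Lᵢ/10)] with T = 7.5 h.
Σ tᵢ·10^(Lᵢ/10) = 3.5·10^(57.5/10) + 0.8·10^(89.0/10) + 3.2·10^(84.0/10) = 1.441e+09.
L_eq = 10·log₁₀(1.441e+09/7.5) = 82.84 dB.

82.8 dB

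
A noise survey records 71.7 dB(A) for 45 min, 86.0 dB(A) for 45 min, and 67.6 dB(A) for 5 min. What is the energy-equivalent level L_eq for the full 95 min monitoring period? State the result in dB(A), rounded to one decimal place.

L_eq = 10·log₁₀[(1/T)·Σ tᵢ·10^(Lᵢ/10)] with T = 95 min.
Σ tᵢ·10^(Lᵢ/10) = 45·10^(71.7/10) + 45·10^(86.0/10) + 5·10^(67.6/10) = 1.861e+10.
L_eq = 10·log₁₀(1.861e+10/95) = 82.92 dB(A).

82.9 dB(A)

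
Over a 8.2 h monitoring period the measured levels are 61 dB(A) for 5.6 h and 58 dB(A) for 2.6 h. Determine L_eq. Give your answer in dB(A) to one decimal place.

60.3 dB(A)

The energy average is taken in the linear domain: L_eq = 10·log₁₀[(Σ tᵢ·10^(Lᵢ/10))/T], T = 8.2 h.
Σ tᵢ·10^(Lᵢ/10) = 5.6·10^(61/10) + 2.6·10^(58/10) = 8.690e+06.
L_eq = 10·log₁₀(8.690e+06/8.2) = 60.25 dB(A).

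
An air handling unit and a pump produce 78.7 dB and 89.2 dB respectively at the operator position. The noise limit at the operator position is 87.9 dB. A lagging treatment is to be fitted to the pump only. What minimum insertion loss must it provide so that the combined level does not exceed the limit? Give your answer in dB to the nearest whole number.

2 dB

Everything except the pump sums to 10^(78.7/10) = 7.413e+07 in linear terms, 78.70 dB.
The limit corresponds to 10^(87.9/10) = 6.166e+08; subtracting the fixed part leaves 5.425e+08 for the pump, i.e. 87.34 dB.
So the pump must be reduced from 89.2 to 87.34 dB: IL = 1.86 dB.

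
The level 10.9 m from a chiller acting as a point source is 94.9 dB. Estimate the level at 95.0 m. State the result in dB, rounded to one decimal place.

For a point source, L₂ = L₁ − 20·log₁₀(r₂/r₁).
L₂ = 94.9 − 20·log₁₀(95.0/10.9) = 94.9 − 18.806 = 76.09 dB.

76.1 dB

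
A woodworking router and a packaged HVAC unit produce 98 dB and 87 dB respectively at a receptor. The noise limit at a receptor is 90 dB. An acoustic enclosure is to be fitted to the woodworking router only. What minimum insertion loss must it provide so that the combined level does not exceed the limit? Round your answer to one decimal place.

11.0 dB

Fixed contribution from the other source: Σ 10^(L/10) = 10^(87/10) = 5.012e+08 (87.00 dB).
The limit corresponds to 10^(90/10) = 1.000e+09; subtracting the fixed part leaves 4.988e+08 for the woodworking router, i.e. 86.98 dB.
So the woodworking router must be reduced from 98 to 86.98 dB: IL = 11.02 dB.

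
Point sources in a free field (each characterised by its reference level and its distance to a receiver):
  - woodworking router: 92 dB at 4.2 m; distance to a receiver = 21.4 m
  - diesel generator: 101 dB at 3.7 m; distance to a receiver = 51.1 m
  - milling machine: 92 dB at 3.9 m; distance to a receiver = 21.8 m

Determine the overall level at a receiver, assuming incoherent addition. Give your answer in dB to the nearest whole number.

82 dB

Propagate each source to the receiver with L = L_ref − 20·log₁₀(r/r_ref), then add intensities.
woodworking router: 92 − 20·log₁₀(21.4/4.2) = 92 − 14.14 = 77.86 dB.
diesel generator: 101 − 20·log₁₀(51.1/3.7) = 101 − 22.80 = 78.20 dB.
milling machine: 92 − 20·log₁₀(21.8/3.9) = 92 − 14.95 = 77.05 dB.
Σ 10^(L/10) = 1.778e+08 → L_total = 10·log₁₀(1.778e+08) = 82.50 dB.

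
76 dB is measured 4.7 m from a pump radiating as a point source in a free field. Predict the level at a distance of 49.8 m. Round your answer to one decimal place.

55.5 dB

Point-source attenuation: ΔL = 20·log₁₀(r₂/r₁) = 20·log₁₀(49.8/4.7) = 20.503 dB.
L₂ = 76 − 20·log₁₀(49.8/4.7) = 76 − 20.503 = 55.50 dB.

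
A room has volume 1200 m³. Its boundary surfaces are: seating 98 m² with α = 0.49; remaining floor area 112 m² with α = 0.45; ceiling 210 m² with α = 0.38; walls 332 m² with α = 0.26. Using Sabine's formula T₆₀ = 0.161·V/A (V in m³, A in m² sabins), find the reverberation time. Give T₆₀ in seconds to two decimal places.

0.73 s

Summing Sᵢαᵢ: 98·0.49 + 112·0.45 + 210·0.38 + 332·0.26 = 264.54 m².
T₆₀ = 0.161 × 1200 / 264.54 = 0.730 s.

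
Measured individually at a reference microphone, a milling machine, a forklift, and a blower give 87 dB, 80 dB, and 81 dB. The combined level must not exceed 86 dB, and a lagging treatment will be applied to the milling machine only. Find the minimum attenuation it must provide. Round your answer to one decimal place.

Fixed contribution from the other sources: Σ 10^(L/10) = 10^(80/10) + 10^(81/10) = 2.259e+08 (83.54 dB).
To meet 86 dB overall, the treated milling machine may contribute at most 10^(86/10) − 2.259e+08 = 1.722e+08, i.e. 82.36 dB.
Required insertion loss = 87 − 82.36 = 4.64 dB.

4.6 dB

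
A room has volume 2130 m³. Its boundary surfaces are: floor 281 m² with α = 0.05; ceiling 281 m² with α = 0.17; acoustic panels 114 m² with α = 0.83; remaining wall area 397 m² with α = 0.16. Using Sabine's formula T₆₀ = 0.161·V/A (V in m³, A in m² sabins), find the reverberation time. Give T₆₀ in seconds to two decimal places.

Summing Sᵢαᵢ: 281·0.05 + 281·0.17 + 114·0.83 + 397·0.16 = 219.96 m².
T₆₀ = 0.161 × 2130 / 219.96 = 1.559 s.

1.56 s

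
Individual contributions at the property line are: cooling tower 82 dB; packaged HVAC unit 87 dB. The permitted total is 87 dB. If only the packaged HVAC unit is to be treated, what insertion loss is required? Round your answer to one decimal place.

1.7 dB

Fixed contribution from the other source: Σ 10^(L/10) = 10^(82/10) = 1.585e+08 (82.00 dB).
To meet 87 dB overall, the treated packaged HVAC unit may contribute at most 10^(87/10) − 1.585e+08 = 3.427e+08, i.e. 85.35 dB.
So the packaged HVAC unit must be reduced from 87 to 85.35 dB: IL = 1.65 dB.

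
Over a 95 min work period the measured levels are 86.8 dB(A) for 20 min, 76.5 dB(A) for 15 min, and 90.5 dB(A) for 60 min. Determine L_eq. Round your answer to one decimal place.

Weight each interval's intensity by its duration and average over T = 95 min:
Σ tᵢ·10^(Lᵢ/10) = 20·10^(86.8/10) + 15·10^(76.5/10) + 60·10^(90.5/10) = 7.756e+10.
L_eq = 10·log₁₀(7.756e+10/95) = 89.12 dB(A).

89.1 dB(A)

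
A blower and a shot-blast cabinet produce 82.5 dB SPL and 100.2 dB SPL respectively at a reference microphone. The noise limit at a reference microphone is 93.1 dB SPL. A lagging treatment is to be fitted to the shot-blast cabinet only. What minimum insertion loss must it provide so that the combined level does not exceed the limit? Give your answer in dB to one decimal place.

Everything except the shot-blast cabinet sums to 10^(82.5/10) = 1.778e+08 in linear terms, 82.50 dB SPL.
To meet 93.1 dB SPL overall, the treated shot-blast cabinet may contribute at most 10^(93.1/10) − 1.778e+08 = 1.864e+09, i.e. 92.70 dB SPL.
So the shot-blast cabinet must be reduced from 100.2 to 92.70 dB SPL: IL = 7.50 dB.

7.5 dB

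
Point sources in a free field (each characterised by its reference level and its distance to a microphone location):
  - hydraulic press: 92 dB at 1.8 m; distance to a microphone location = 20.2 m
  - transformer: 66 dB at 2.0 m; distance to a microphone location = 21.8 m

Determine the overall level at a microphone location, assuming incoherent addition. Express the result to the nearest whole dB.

Propagate each source to the receiver with L = L_ref − 20·log₁₀(r/r_ref), then add intensities.
hydraulic press: 92 − 20·log₁₀(20.2/1.8) = 92 − 21.00 = 71.00 dB.
transformer: 66 − 20·log₁₀(21.8/2.0) = 66 − 20.75 = 45.25 dB.
Σ 10^(L/10) = 1.262e+07 → L_total = 10·log₁₀(1.262e+07) = 71.01 dB.

71 dB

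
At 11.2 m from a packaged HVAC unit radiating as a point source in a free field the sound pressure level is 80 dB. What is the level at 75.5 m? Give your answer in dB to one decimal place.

63.4 dB

For a point source, L₂ = L₁ − 20·log₁₀(r₂/r₁).
L₂ = 80 − 20·log₁₀(75.5/11.2) = 80 − 16.575 = 63.43 dB.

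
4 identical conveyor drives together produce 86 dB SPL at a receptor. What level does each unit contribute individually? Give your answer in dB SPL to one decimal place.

Dividing the total intensity by 4 lowers the level by 10·log₁₀ 4 = 6.021 dB: L₁ = 86 − 6.021.

80.0 dB SPL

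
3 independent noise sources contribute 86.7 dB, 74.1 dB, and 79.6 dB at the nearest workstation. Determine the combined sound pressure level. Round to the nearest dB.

Incoherent sources combine by intensity addition: L_total = 10·log₁₀(Σ 10^(L_i/10)).
Σ 10^(L/10) = 10^(86.7/10) + 10^(74.1/10) + 10^(79.6/10) = 5.846e+08.
L_total = 10·log₁₀(5.846e+08) = 87.67 dB.

88 dB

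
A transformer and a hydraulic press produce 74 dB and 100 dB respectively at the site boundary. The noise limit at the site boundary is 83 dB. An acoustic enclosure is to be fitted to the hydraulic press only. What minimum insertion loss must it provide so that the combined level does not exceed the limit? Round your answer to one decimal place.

17.6 dB

Fixed contribution from the other source: Σ 10^(L/10) = 10^(74/10) = 2.512e+07 (74.00 dB).
To meet 83 dB overall, the treated hydraulic press may contribute at most 10^(83/10) − 2.512e+07 = 1.744e+08, i.e. 82.42 dB.
Required insertion loss = 100 − 82.42 = 17.58 dB.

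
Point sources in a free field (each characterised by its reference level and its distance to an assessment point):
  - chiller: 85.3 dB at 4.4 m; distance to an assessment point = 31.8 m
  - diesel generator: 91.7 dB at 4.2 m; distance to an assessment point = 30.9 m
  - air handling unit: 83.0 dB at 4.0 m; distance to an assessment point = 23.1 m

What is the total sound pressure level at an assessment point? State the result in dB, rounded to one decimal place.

76.0 dB

Apply inverse-square spreading to bring every level to the receiver, then sum 10^(L/10).
chiller: 85.3 − 20·log₁₀(31.8/4.4) = 85.3 − 17.18 = 68.12 dB.
diesel generator: 91.7 − 20·log₁₀(30.9/4.2) = 91.7 − 17.33 = 74.37 dB.
air handling unit: 83.0 − 20·log₁₀(23.1/4.0) = 83.0 − 15.23 = 67.77 dB.
Σ 10^(L/10) = 3.980e+07 → L_total = 10·log₁₀(3.980e+07) = 76.00 dB.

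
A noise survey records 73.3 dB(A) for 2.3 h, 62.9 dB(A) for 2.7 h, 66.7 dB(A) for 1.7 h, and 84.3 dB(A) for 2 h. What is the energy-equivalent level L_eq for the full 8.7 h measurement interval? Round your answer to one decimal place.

78.4 dB(A)

Weight each interval's intensity by its duration and average over T = 8.7 h:
Σ tᵢ·10^(Lᵢ/10) = 2.3·10^(73.3/10) + 2.7·10^(62.9/10) + 1.7·10^(66.7/10) + 2·10^(84.3/10) = 6.007e+08.
L_eq = 10·log₁₀(6.007e+08/8.7) = 78.39 dB(A).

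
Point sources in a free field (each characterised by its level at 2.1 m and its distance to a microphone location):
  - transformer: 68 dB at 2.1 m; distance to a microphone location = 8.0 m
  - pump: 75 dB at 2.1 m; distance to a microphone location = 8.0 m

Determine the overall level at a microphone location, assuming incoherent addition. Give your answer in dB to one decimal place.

First find each source's level at the receiver (point-source: −20·log₁₀(r/r_ref)), then combine on an intensity basis.
transformer: 68 − 20·log₁₀(8.0/2.1) = 68 − 11.62 = 56.38 dB.
pump: 75 − 20·log₁₀(8.0/2.1) = 75 − 11.62 = 63.38 dB.
Σ 10^(L/10) = 2.614e+06 → L_total = 10·log₁₀(2.614e+06) = 64.17 dB.

64.2 dB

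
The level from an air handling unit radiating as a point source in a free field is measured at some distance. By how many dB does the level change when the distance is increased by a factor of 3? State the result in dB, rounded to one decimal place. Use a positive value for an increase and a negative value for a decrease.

With spherical spreading the level changes by −20·log₁₀(r₂/r₁).
ΔL = −20·log₁₀(3) = -9.54 dB.

-9.5 dB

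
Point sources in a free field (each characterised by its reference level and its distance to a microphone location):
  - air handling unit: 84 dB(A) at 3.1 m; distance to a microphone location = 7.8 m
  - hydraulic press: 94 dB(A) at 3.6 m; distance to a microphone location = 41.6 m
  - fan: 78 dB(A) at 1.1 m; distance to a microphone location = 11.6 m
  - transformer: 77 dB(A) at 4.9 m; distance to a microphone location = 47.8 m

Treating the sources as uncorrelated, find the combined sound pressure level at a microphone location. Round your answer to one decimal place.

First find each source's level at the receiver (point-source: −20·log₁₀(r/r_ref)), then combine on an intensity basis.
air handling unit: 84 − 20·log₁₀(7.8/3.1) = 84 − 8.01 = 75.99 dB(A).
hydraulic press: 94 − 20·log₁₀(41.6/3.6) = 94 − 21.26 = 72.74 dB(A).
fan: 78 − 20·log₁₀(11.6/1.1) = 78 − 20.46 = 57.54 dB(A).
transformer: 77 − 20·log₁₀(47.8/4.9) = 77 − 19.78 = 57.22 dB(A).
Σ 10^(L/10) = 5.958e+07 → L_total = 10·log₁₀(5.958e+07) = 77.75 dB(A).

77.8 dB(A)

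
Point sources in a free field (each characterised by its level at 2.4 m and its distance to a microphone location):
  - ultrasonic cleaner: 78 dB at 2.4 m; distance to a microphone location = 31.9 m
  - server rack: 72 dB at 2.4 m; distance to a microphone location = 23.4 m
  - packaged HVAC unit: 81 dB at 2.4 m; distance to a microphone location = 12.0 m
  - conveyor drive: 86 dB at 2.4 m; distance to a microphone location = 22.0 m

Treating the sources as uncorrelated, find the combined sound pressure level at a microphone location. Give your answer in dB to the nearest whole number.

70 dB

First find each source's level at the receiver (point-source: −20·log₁₀(r/r_ref)), then combine on an intensity basis.
ultrasonic cleaner: 78 − 20·log₁₀(31.9/2.4) = 78 − 22.47 = 55.53 dB.
server rack: 72 − 20·log₁₀(23.4/2.4) = 72 − 19.78 = 52.22 dB.
packaged HVAC unit: 81 − 20·log₁₀(12.0/2.4) = 81 − 13.98 = 67.02 dB.
conveyor drive: 86 − 20·log₁₀(22.0/2.4) = 86 − 19.24 = 66.76 dB.
Σ 10^(L/10) = 1.030e+07 → L_total = 10·log₁₀(1.030e+07) = 70.13 dB.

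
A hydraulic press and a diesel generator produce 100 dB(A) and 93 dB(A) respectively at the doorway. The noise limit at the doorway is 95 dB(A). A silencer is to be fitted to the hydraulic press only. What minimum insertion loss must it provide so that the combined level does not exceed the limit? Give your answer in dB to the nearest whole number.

9 dB

Fixed contribution from the other source: Σ 10^(L/10) = 10^(93/10) = 1.995e+09 (93.00 dB(A)).
To meet 95 dB(A) overall, the treated hydraulic press may contribute at most 10^(95/10) − 1.995e+09 = 1.167e+09, i.e. 90.67 dB(A).
Required insertion loss = 100 − 90.67 = 9.33 dB.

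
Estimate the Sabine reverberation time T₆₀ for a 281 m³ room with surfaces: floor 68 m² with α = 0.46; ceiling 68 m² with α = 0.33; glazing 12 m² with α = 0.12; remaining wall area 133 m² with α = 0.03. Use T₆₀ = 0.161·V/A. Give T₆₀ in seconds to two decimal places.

Summing Sᵢαᵢ: 68·0.46 + 68·0.33 + 12·0.12 + 133·0.03 = 59.15 m².
T₆₀ = 0.161·V/A = 0.161·281/59.15 = 0.765 s.

0.76 s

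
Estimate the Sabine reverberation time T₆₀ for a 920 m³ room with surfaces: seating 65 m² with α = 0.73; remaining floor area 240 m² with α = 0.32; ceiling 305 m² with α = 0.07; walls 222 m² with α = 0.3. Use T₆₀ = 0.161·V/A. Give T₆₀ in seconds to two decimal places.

0.70 s

A = Σ Sᵢαᵢ = 65·0.73 + 240·0.32 + 305·0.07 + 222·0.3 = 212.20 m².
T₆₀ = 0.161 × 920 / 212.20 = 0.698 s.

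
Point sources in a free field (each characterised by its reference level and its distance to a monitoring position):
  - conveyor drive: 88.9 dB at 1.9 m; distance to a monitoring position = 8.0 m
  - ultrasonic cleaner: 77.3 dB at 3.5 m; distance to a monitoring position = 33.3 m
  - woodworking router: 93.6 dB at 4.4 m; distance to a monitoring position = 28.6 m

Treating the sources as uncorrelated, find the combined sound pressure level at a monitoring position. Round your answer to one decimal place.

79.9 dB

Apply inverse-square spreading to bring every level to the receiver, then sum 10^(L/10).
conveyor drive: 88.9 − 20·log₁₀(8.0/1.9) = 88.9 − 12.49 = 76.41 dB.
ultrasonic cleaner: 77.3 − 20·log₁₀(33.3/3.5) = 77.3 − 19.57 = 57.73 dB.
woodworking router: 93.6 − 20·log₁₀(28.6/4.4) = 93.6 − 16.26 = 77.34 dB.
Σ 10^(L/10) = 9.860e+07 → L_total = 10·log₁₀(9.860e+07) = 79.94 dB.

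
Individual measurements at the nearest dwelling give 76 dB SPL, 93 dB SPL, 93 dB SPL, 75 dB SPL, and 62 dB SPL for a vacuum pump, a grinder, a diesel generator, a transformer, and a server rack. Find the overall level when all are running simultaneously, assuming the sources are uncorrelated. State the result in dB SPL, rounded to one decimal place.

Incoherent sources combine by intensity addition: L_total = 10·log₁₀(Σ 10^(L_i/10)).
Σ 10^(L/10) = 10^(76/10) + 10^(93/10) + 10^(93/10) + 10^(75/10) + 10^(62/10) = 4.064e+09.
L_total = 10·log₁₀(4.064e+09) = 96.09 dB SPL.

96.1 dB SPL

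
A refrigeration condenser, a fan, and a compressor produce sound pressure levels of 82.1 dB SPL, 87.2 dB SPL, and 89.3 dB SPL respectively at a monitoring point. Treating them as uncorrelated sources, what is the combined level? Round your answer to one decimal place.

Incoherent sources combine by intensity addition: L_total = 10·log₁₀(Σ 10^(L_i/10)).
Σ 10^(L/10) = 10^(82.1/10) + 10^(87.2/10) + 10^(89.3/10) = 1.538e+09.
L_total = 10·log₁₀(1.538e+09) = 91.87 dB SPL.

91.9 dB SPL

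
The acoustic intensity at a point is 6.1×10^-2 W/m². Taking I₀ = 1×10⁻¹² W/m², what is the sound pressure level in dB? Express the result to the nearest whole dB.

108 dB

L = 10·log₁₀(I/I₀) = 10·log₁₀(6.1×10^-2/10⁻¹²) = 10·log₁₀(6.1×10^10).
L = 10·(0.7853 + 10) = 107.85 dB.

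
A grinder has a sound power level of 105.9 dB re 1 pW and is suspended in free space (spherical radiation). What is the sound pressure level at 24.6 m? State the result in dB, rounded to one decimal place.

67.1 dB

The power spreads over a sphere of area 4π·r², so L_p = L_w − 10·log₁₀(4π·r²).
4π·r² = 7605 m², 10·log₁₀ of that is 38.811 dB.
L_p = 105.9 − 38.811 = 67.09 dB.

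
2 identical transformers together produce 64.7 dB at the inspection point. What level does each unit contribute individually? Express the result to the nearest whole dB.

62 dB

For N identical incoherent sources L_total = L₁ + 10·log₁₀ N, so L₁ = 64.7 − 10·log₁₀(2) = 64.7 − 3.010.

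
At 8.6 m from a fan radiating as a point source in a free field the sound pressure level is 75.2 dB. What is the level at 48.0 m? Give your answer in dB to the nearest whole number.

Spherical spreading from a point source gives a 20·log₁₀(r₂/r₁) drop.
L₂ = 75.2 − 20·log₁₀(48.0/8.6) = 75.2 − 14.935 = 60.27 dB.

60 dB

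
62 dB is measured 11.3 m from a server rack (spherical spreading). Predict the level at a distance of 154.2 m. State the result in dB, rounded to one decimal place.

39.3 dB

For a point source, L₂ = L₁ − 20·log₁₀(r₂/r₁).
L₂ = 62 − 20·log₁₀(154.2/11.3) = 62 − 22.700 = 39.30 dB.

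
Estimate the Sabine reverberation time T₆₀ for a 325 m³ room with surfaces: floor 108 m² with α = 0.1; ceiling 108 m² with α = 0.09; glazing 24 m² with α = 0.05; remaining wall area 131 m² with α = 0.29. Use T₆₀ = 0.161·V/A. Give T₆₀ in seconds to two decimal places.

A = Σ Sᵢαᵢ = 108·0.1 + 108·0.09 + 24·0.05 + 131·0.29 = 59.71 m².
T₆₀ = 0.161·V/A = 0.161·325/59.71 = 0.876 s.

0.88 s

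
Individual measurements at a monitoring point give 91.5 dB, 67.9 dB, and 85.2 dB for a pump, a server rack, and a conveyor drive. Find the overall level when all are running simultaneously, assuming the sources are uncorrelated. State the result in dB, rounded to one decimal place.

92.4 dB

Incoherent sources combine by intensity addition: L_total = 10·log₁₀(Σ 10^(L_i/10)).
Σ 10^(L/10) = 10^(91.5/10) + 10^(67.9/10) + 10^(85.2/10) = 1.750e+09.
L_total = 10·log₁₀(1.750e+09) = 92.43 dB.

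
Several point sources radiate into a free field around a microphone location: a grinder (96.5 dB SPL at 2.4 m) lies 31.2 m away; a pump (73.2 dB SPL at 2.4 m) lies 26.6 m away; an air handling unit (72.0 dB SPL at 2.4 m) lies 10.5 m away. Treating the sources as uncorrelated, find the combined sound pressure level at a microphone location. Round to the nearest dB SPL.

74 dB SPL

Apply inverse-square spreading to bring every level to the receiver, then sum 10^(L/10).
grinder: 96.5 − 20·log₁₀(31.2/2.4) = 96.5 − 22.28 = 74.22 dB SPL.
pump: 73.2 − 20·log₁₀(26.6/2.4) = 73.2 − 20.89 = 52.31 dB SPL.
air handling unit: 72.0 − 20·log₁₀(10.5/2.4) = 72.0 − 12.82 = 59.18 dB SPL.
Σ 10^(L/10) = 2.743e+07 → L_total = 10·log₁₀(2.743e+07) = 74.38 dB SPL.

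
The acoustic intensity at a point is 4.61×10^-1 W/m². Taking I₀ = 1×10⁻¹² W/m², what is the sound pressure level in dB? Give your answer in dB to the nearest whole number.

117 dB

L = 10·log₁₀(I/I₀) = 10·log₁₀(4.61×10^-1/10⁻¹²) = 10·log₁₀(4.61×10^11).
L = 10·(0.6637 + 11) = 116.64 dB.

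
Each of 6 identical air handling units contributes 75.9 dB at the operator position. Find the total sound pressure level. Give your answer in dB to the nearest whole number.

With 6 equal, uncorrelated contributions the intensity is 6× that of one unit, giving a rise of 10·log₁₀ 6.
L_total = 75.9 + 10·log₁₀(6) = 75.9 + 7.782 = 83.68 dB.

84 dB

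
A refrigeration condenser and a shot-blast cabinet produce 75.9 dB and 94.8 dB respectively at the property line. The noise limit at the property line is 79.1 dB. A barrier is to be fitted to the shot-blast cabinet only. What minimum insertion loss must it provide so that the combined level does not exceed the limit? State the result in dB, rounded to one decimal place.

The untreated sources together contribute 10^(75.9/10) = 3.890e+07, i.e. 75.90 dB.
The limit corresponds to 10^(79.1/10) = 8.128e+07; subtracting the fixed part leaves 4.238e+07 for the shot-blast cabinet, i.e. 76.27 dB.
So the shot-blast cabinet must be reduced from 94.8 to 76.27 dB: IL = 18.53 dB.

18.5 dB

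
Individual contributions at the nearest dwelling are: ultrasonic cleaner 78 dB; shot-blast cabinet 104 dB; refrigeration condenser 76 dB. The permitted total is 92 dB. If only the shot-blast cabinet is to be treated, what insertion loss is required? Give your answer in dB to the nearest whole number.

12 dB

The untreated sources together contribute 10^(78/10) + 10^(76/10) = 1.029e+08, i.e. 80.12 dB.
The limit corresponds to 10^(92/10) = 1.585e+09; subtracting the fixed part leaves 1.482e+09 for the shot-blast cabinet, i.e. 91.71 dB.
Required insertion loss = 104 − 91.71 = 12.29 dB.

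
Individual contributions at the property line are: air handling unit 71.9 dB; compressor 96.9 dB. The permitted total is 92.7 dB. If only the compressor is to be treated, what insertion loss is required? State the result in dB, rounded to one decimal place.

4.2 dB

Fixed contribution from the other source: Σ 10^(L/10) = 10^(71.9/10) = 1.549e+07 (71.90 dB).
To meet 92.7 dB overall, the treated compressor may contribute at most 10^(92.7/10) − 1.549e+07 = 1.847e+09, i.e. 92.66 dB.
So the compressor must be reduced from 96.9 to 92.66 dB: IL = 4.24 dB.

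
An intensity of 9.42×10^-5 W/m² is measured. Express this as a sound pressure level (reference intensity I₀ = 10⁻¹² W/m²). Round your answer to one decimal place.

Dividing by I₀ shifts the exponent by 12: I/I₀ = 9.42×10^7.
L = 10·(0.9741 + 7) = 79.74 dB.

79.7 dB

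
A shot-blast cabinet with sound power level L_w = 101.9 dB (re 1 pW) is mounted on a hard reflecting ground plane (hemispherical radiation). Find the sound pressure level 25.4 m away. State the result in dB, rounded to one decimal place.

Free-field hemispherical radiation: L_p = L_w − 10·log₁₀(2π·r²), r = 25.4 m.
2π·r² = 4054 m², 10·log₁₀ of that is 36.078 dB.
L_p = 101.9 − 36.078 = 65.82 dB.

65.8 dB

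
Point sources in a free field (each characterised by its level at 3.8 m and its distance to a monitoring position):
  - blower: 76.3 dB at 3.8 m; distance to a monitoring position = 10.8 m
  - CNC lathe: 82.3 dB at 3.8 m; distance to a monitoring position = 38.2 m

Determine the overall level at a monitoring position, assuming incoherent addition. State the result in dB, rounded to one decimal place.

68.4 dB

Apply inverse-square spreading to bring every level to the receiver, then sum 10^(L/10).
blower: 76.3 − 20·log₁₀(10.8/3.8) = 76.3 − 9.07 = 67.23 dB.
CNC lathe: 82.3 − 20·log₁₀(38.2/3.8) = 82.3 − 20.05 = 62.25 dB.
Σ 10^(L/10) = 6.962e+06 → L_total = 10·log₁₀(6.962e+06) = 68.43 dB.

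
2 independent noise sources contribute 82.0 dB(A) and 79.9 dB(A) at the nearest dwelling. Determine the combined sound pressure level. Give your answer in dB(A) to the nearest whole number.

84 dB(A)

Incoherent sources combine by intensity addition: L_total = 10·log₁₀(Σ 10^(L_i/10)).
Σ 10^(L/10) = 10^(82.0/10) + 10^(79.9/10) = 2.562e+08.
L_total = 10·log₁₀(2.562e+08) = 84.09 dB(A).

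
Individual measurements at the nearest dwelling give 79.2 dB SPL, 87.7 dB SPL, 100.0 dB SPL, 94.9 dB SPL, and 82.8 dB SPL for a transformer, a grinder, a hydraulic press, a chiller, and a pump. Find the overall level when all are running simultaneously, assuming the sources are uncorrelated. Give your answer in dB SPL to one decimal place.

For uncorrelated sources the intensities add, so convert each level to linear form, sum, and take 10·log₁₀ of the total.
Σ 10^(L/10) = 10^(79.2/10) + 10^(87.7/10) + 10^(100.0/10) + 10^(94.9/10) + 10^(82.8/10) = 1.395e+10.
L_total = 10·log₁₀(1.395e+10) = 101.45 dB SPL.

101.4 dB SPL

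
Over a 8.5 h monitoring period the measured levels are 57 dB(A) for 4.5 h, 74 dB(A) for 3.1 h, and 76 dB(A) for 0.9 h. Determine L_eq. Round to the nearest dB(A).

71 dB(A)

The energy average is taken in the linear domain: L_eq = 10·log₁₀[(Σ tᵢ·10^(Lᵢ/10))/T], T = 8.5 h.
Σ tᵢ·10^(Lᵢ/10) = 4.5·10^(57/10) + 3.1·10^(74/10) + 0.9·10^(76/10) = 1.160e+08.
L_eq = 10·log₁₀(1.160e+08/8.5) = 71.35 dB(A).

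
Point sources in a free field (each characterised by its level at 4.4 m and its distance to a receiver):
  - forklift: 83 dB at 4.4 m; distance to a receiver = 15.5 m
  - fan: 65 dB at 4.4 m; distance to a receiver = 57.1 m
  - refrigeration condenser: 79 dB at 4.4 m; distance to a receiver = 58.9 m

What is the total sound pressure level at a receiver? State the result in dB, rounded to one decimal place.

72.2 dB

Apply inverse-square spreading to bring every level to the receiver, then sum 10^(L/10).
forklift: 83 − 20·log₁₀(15.5/4.4) = 83 − 10.94 = 72.06 dB.
fan: 65 − 20·log₁₀(57.1/4.4) = 65 − 22.26 = 42.74 dB.
refrigeration condenser: 79 − 20·log₁₀(58.9/4.4) = 79 − 22.53 = 56.47 dB.
Σ 10^(L/10) = 1.654e+07 → L_total = 10·log₁₀(1.654e+07) = 72.19 dB.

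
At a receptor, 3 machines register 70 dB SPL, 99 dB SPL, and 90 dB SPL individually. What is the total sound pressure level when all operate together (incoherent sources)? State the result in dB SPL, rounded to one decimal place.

For uncorrelated sources the intensities add, so convert each level to linear form, sum, and take 10·log₁₀ of the total.
Σ 10^(L/10) = 10^(70/10) + 10^(99/10) + 10^(90/10) = 8.953e+09.
L_total = 10·log₁₀(8.953e+09) = 99.52 dB SPL.

99.5 dB SPL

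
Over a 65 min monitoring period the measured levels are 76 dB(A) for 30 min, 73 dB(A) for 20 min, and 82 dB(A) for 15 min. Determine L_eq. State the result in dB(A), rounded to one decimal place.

The energy average is taken in the linear domain: L_eq = 10·log₁₀[(Σ tᵢ·10^(Lᵢ/10))/T], T = 65 min.
Σ tᵢ·10^(Lᵢ/10) = 30·10^(76/10) + 20·10^(73/10) + 15·10^(82/10) = 3.971e+09.
L_eq = 10·log₁₀(3.971e+09/65) = 77.86 dB(A).

77.9 dB(A)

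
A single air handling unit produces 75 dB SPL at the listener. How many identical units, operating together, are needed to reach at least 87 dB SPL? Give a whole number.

N identical sources give L₁ + 10·log₁₀ N, so require 10·log₁₀ N ≥ 87 − 75 = 12.0 dB.
N ≥ 10^(12.0/10) = 15.849, so N = 16.

16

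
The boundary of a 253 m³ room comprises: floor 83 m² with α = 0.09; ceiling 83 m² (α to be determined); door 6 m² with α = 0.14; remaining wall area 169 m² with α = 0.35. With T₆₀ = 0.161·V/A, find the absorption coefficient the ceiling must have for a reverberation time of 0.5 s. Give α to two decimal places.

Required total absorption A = 0.161·253/0.5 = 81.47 m².
Absorption from the other surfaces = 83·0.09 + 6·0.14 + 169·0.35 = 67.46 m², so the ceiling must supply 14.01 m² over 83 m².
α = 14.01/83 = 0.169.

0.17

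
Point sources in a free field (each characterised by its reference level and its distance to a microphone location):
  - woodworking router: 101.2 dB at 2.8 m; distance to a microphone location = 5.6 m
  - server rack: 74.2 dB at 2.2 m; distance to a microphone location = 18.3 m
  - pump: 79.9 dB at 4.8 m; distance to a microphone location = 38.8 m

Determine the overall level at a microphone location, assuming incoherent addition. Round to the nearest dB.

95 dB

Propagate each source to the receiver with L = L_ref − 20·log₁₀(r/r_ref), then add intensities.
woodworking router: 101.2 − 20·log₁₀(5.6/2.8) = 101.2 − 6.02 = 95.18 dB.
server rack: 74.2 − 20·log₁₀(18.3/2.2) = 74.2 − 18.40 = 55.80 dB.
pump: 79.9 − 20·log₁₀(38.8/4.8) = 79.9 − 18.15 = 61.75 dB.
Σ 10^(L/10) = 3.298e+09 → L_total = 10·log₁₀(3.298e+09) = 95.18 dB.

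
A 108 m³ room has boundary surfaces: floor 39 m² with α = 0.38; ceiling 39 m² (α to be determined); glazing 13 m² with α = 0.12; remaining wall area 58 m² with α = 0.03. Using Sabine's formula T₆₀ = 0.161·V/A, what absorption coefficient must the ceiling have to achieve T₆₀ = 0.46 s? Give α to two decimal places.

0.50

From T₆₀ = 0.161·V/A, the target T₆₀ = 0.46 s needs A = 0.161·108/0.46 = 37.80 m².
Absorption from the other surfaces = 39·0.38 + 13·0.12 + 58·0.03 = 18.12 m², so the ceiling must supply 19.68 m² over 39 m².
α = 19.68/39 = 0.505.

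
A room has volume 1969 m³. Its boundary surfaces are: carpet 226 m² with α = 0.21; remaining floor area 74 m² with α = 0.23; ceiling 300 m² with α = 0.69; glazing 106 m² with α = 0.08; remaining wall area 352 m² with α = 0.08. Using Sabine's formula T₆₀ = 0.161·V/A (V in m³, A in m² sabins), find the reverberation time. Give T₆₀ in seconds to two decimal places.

A = Σ Sᵢαᵢ = 226·0.21 + 74·0.23 + 300·0.69 + 106·0.08 + 352·0.08 = 308.12 m².
T₆₀ = 0.161 × 1969 / 308.12 = 1.029 s.

1.03 s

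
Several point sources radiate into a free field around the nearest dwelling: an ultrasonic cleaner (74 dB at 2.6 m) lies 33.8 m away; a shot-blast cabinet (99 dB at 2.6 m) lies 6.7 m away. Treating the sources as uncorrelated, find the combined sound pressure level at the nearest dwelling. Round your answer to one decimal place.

Apply inverse-square spreading to bring every level to the receiver, then sum 10^(L/10).
ultrasonic cleaner: 74 − 20·log₁₀(33.8/2.6) = 74 − 22.28 = 51.72 dB.
shot-blast cabinet: 99 − 20·log₁₀(6.7/2.6) = 99 − 8.22 = 90.78 dB.
Σ 10^(L/10) = 1.196e+09 → L_total = 10·log₁₀(1.196e+09) = 90.78 dB.

90.8 dB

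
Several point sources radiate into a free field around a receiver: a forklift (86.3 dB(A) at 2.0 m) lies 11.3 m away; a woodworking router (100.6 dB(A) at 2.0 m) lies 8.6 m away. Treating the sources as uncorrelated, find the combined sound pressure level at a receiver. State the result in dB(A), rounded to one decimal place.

Propagate each source to the receiver with L = L_ref − 20·log₁₀(r/r_ref), then add intensities.
forklift: 86.3 − 20·log₁₀(11.3/2.0) = 86.3 − 15.04 = 71.26 dB(A).
woodworking router: 100.6 − 20·log₁₀(8.6/2.0) = 100.6 − 12.67 = 87.93 dB(A).
Σ 10^(L/10) = 6.343e+08 → L_total = 10·log₁₀(6.343e+08) = 88.02 dB(A).

88.0 dB(A)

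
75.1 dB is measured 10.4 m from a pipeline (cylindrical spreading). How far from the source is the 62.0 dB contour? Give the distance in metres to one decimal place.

For a line source L₁ − L₂ = 10·log₁₀(r₂/r₁), so r₂ = r₁·10^((L₁−L₂)/10).
r₂ = 10.4·10^((75.1−62.0)/10) = 10.4·10^(13.1/10) = 212.34 m.

212.3 m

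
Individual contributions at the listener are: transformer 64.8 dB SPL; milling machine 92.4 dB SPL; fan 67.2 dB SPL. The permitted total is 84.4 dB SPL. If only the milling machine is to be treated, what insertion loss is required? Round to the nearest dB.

Fixed contribution from the other sources: Σ 10^(L/10) = 10^(64.8/10) + 10^(67.2/10) = 8.268e+06 (69.17 dB SPL).
To meet 84.4 dB SPL overall, the treated milling machine may contribute at most 10^(84.4/10) − 8.268e+06 = 2.672e+08, i.e. 84.27 dB SPL.
So the milling machine must be reduced from 92.4 to 84.27 dB SPL: IL = 8.13 dB.

8 dB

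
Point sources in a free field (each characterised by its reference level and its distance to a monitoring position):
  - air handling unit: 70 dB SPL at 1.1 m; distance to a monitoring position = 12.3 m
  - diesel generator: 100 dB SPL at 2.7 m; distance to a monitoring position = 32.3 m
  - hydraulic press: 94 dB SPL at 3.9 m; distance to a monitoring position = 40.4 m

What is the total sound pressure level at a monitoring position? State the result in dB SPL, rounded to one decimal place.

Propagate each source to the receiver with L = L_ref − 20·log₁₀(r/r_ref), then add intensities.
air handling unit: 70 − 20·log₁₀(12.3/1.1) = 70 − 20.97 = 49.03 dB SPL.
diesel generator: 100 − 20·log₁₀(32.3/2.7) = 100 − 21.56 = 78.44 dB SPL.
hydraulic press: 94 − 20·log₁₀(40.4/3.9) = 94 − 20.31 = 73.69 dB SPL.
Σ 10^(L/10) = 9.336e+07 → L_total = 10·log₁₀(9.336e+07) = 79.70 dB SPL.

79.7 dB SPL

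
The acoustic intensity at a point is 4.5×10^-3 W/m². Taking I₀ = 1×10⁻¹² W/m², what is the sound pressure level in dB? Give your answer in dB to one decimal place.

96.5 dB

Dividing by I₀ shifts the exponent by 12: I/I₀ = 4.5×10^9.
L = 10·(0.6532 + 9) = 96.53 dB.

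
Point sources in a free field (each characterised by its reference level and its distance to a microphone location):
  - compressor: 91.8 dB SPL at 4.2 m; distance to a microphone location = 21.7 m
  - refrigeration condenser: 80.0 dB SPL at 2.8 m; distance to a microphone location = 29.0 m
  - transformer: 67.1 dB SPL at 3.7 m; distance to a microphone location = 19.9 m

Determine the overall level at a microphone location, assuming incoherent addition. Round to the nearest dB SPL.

Apply inverse-square spreading to bring every level to the receiver, then sum 10^(L/10).
compressor: 91.8 − 20·log₁₀(21.7/4.2) = 91.8 − 14.26 = 77.54 dB SPL.
refrigeration condenser: 80.0 − 20·log₁₀(29.0/2.8) = 80.0 − 20.30 = 59.70 dB SPL.
transformer: 67.1 − 20·log₁₀(19.9/3.7) = 67.1 − 14.61 = 52.49 dB SPL.
Σ 10^(L/10) = 5.781e+07 → L_total = 10·log₁₀(5.781e+07) = 77.62 dB SPL.

78 dB SPL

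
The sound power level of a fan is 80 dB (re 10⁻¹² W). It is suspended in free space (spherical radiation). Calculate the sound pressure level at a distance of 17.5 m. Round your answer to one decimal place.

44.1 dB

Free-field spherical radiation: L_p = L_w − 10·log₁₀(4π·r²), r = 17.5 m.
4π·r² = 3848 m², 10·log₁₀ of that is 35.853 dB.
L_p = 80 − 35.853 = 44.15 dB.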